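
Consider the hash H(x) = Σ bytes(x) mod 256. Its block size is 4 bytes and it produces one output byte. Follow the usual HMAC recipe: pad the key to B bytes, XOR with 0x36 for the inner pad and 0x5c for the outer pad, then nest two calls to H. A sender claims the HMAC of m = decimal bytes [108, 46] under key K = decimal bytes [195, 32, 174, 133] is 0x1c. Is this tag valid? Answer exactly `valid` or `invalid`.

Key decimal bytes [195, 32, 174, 133] = c3 20 ae 85 is exactly B = 4 bytes: K' = c3 20 ae 85.
K' ⊕ ipad = f5 16 98 b3; K' ⊕ opad = 9f 7c f2 d9.
Inner hash: sum = 245+22+152+179+108+46 = 752; mod 256 = 240 → f0.
Outer hash (recomputed tag): sum = 159+124+242+217+240 = 982; mod 256 = 214 → d6.
Recomputed tag = d6; claimed = 1c → mismatch.

invalid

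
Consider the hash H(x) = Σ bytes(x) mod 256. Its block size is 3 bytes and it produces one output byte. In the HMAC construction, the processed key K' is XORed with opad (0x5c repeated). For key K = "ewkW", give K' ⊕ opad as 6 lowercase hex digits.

Key "ewkW" = 65 77 6b 57 is 4 bytes > B = 3, so hash it first: H(key) = 9e, then zero-pad to 3 bytes: K' = 9e 00 00.
XOR each byte with 0x5c: 9e⊕5c=c2, 00⊕5c=5c, 00⊕5c=5c.

c25c5c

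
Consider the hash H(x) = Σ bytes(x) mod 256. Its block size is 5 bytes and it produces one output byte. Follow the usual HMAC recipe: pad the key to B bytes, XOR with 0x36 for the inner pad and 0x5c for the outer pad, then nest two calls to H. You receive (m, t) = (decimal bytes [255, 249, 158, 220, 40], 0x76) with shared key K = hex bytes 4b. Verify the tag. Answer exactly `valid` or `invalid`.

Key hex bytes 4b is 1 byte ≤ B = 5; zero-pad to 5 bytes: K' = 4b 00 00 00 00.
K' ⊕ ipad = 7d 36 36 36 36; K' ⊕ opad = 17 5c 5c 5c 5c.
Inner hash: sum = 125+54+54+54+54+255+249+158+220+40 = 1263; mod 256 = 239 → ef.
Outer hash (recomputed tag): sum = 23+92+92+92+92+239 = 630; mod 256 = 118 → 76.
Recomputed tag = 76; claimed = 76 → match.

valid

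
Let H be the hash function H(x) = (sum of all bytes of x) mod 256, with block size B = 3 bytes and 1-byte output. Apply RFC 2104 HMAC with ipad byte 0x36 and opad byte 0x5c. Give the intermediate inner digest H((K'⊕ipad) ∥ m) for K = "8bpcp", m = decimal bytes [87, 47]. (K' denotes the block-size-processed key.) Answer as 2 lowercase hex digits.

Key "8bpcp" = 38 62 70 63 70 is 5 bytes > B = 3, so hash it first: H(key) = dd, then zero-pad to 3 bytes: K' = dd 00 00.
K' ⊕ ipad = eb 36 36.
Inner input = eb 36 36 ∥ 57 2f.
Inner hash: sum = 235+54+54+87+47 = 477; mod 256 = 221 → dd.

dd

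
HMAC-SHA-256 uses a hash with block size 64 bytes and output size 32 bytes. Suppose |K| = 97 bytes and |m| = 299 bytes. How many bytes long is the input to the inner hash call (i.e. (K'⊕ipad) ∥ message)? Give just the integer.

363

Key is 97 > 64 bytes, so it is hashed to 32 bytes then zero-padded to 64: |K'| = 64.
Inner input = (K'⊕ipad) ∥ m → 64 + 299 = 363 bytes.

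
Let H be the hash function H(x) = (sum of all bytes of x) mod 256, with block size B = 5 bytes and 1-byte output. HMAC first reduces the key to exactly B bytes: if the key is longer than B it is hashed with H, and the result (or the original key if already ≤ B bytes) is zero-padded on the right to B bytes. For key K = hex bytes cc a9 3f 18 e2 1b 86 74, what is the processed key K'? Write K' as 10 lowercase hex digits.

|K| = 8 > B = 5, so first hash the key.
H(K): sum = 204+169+63+24+226+27+134+116 = 963; mod 256 = 195 → c3.
Zero-pad H(K) = c3 to 5 bytes: K' = c3 00 00 00 00.

c300000000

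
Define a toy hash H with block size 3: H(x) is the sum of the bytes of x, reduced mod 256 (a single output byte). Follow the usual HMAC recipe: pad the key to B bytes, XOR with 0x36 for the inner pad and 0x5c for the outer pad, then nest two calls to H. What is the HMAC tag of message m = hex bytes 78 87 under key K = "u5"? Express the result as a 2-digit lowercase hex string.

69

Key "u5" = 75 35 is 2 bytes ≤ B = 3; zero-pad to 3 bytes: K' = 75 35 00.
K' ⊕ ipad = 43 03 36.  K' ⊕ opad = 29 69 5c.
Inner input = (K'⊕ipad) ∥ m = 43 03 36 ∥ 78 87.
Inner hash: sum = 67+3+54+120+135 = 379; mod 256 = 123 → 7b.
Outer input = (K'⊕opad) ∥ inner = 29 69 5c ∥ 7b.
Outer hash (tag): sum = 41+105+92+123 = 361; mod 256 = 105 → 69.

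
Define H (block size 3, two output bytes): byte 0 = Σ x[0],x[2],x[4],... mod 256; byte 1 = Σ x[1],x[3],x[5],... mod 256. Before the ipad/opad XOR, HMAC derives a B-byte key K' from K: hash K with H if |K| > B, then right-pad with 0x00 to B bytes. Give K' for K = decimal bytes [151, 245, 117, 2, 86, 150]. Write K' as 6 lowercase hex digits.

628d00

|K| = 6 > B = 3, so first hash the key.
H(K): even-index sum = 354 mod 256 = 98; odd-index sum = 397 mod 256 = 141 → 62 8d.
Zero-pad H(K) = 62 8d to 3 bytes: K' = 62 8d 00.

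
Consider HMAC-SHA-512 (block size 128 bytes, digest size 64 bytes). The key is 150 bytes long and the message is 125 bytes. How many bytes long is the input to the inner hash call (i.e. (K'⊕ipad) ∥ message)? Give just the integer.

Key is 150 > 128 bytes, so it is hashed to 64 bytes then zero-padded to 128: |K'| = 128.
Inner input = (K'⊕ipad) ∥ m → 128 + 125 = 253 bytes.

253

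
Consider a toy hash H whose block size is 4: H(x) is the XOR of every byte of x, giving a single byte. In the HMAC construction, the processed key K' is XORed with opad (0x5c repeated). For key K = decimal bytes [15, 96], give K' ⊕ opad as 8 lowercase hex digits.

533c5c5c

Key decimal bytes [15, 96] = 0f 60 is 2 bytes ≤ B = 4; zero-pad to 4 bytes: K' = 0f 60 00 00.
XOR each byte with 0x5c: 0f⊕5c=53, 60⊕5c=3c, 00⊕5c=5c, 00⊕5c=5c.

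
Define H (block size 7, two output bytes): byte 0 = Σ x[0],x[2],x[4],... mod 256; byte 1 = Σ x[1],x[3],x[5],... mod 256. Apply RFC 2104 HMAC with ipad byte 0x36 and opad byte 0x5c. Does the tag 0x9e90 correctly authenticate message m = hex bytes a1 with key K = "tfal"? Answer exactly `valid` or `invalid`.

Key "tfal" = 74 66 61 6c is 4 bytes ≤ B = 7; zero-pad to 7 bytes: K' = 74 66 61 6c 00 00 00.
K' ⊕ ipad = 42 50 57 5a 36 36 36; K' ⊕ opad = 28 3a 3d 30 5c 5c 5c.
Inner hash: even-index sum = 261 mod 256 = 5; odd-index sum = 385 mod 256 = 129 → 05 81.
Outer hash (recomputed tag): even-index sum = 414 mod 256 = 158; odd-index sum = 203 mod 256 = 203 → 9e cb.
Recomputed tag = 9ecb; claimed = 9e90 → mismatch.

invalid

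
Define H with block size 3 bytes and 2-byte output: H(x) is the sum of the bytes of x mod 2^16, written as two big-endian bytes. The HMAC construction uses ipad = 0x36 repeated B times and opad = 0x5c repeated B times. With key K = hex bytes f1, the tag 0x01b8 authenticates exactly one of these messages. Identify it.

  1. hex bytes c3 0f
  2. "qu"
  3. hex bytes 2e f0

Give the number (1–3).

Key hex bytes f1 is 1 byte ≤ B = 3; zero-pad to 3 bytes: K' = f1 00 00.
K' ⊕ ipad = c7 36 36; K' ⊕ opad = ad 5c 5c.
m1: inner = H(c7 36 36 c3 0f) = 02 05; tag = H(ad 5c 5c 02 05) = 016c
m2: inner = H(c7 36 36 71 75) = 02 19; tag = H(ad 5c 5c 02 19) = 0180
m3: inner = H(c7 36 36 2e f0) = 02 51; tag = H(ad 5c 5c 02 51) = 01b8 ← matches

3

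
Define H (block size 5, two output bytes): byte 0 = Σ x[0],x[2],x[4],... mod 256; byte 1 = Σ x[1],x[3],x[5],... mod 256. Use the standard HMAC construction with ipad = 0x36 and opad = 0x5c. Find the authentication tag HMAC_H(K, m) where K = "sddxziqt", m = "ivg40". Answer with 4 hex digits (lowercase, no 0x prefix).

1b4b

Key "sddxziqt" = 73 64 64 78 7a 69 71 74 is 8 bytes > B = 5, so hash it first: H(key) = c2 b9, then zero-pad to 5 bytes: K' = c2 b9 00 00 00.
K' ⊕ ipad = f4 8f 36 36 36.  K' ⊕ opad = 9e e5 5c 5c 5c.
Inner input = (K'⊕ipad) ∥ m = f4 8f 36 36 36 ∥ 69 76 67 34 30.
Inner hash: even-index sum = 522 mod 256 = 10; odd-index sum = 453 mod 256 = 197 → 0a c5.
Outer input = (K'⊕opad) ∥ inner = 9e e5 5c 5c 5c ∥ 0a c5.
Outer hash (tag): even-index sum = 539 mod 256 = 27; odd-index sum = 331 mod 256 = 75 → 1b 4b.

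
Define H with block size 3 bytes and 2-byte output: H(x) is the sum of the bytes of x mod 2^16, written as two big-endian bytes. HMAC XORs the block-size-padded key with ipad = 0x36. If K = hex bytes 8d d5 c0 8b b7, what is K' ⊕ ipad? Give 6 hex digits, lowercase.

Key hex bytes 8d d5 c0 8b b7 is 5 bytes > B = 3, so hash it first: H(key) = 03 64, then zero-pad to 3 bytes: K' = 03 64 00.
XOR each byte with 0x36: 03⊕36=35, 64⊕36=52, 00⊕36=36.

355236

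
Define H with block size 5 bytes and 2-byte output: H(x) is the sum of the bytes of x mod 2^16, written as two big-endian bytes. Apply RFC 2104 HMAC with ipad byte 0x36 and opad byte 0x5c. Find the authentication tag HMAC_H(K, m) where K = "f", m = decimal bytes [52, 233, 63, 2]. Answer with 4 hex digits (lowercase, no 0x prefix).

0232

Key "f" = 66 is 1 byte ≤ B = 5; zero-pad to 5 bytes: K' = 66 00 00 00 00.
K' ⊕ ipad = 50 36 36 36 36.  K' ⊕ opad = 3a 5c 5c 5c 5c.
Inner input = (K'⊕ipad) ∥ m = 50 36 36 36 36 ∥ 34 e9 3f 02.
Inner hash: sum = 80+54+54+54+54+52+233+63+2 = 646 → 02 86.
Outer input = (K'⊕opad) ∥ inner = 3a 5c 5c 5c 5c ∥ 02 86.
Outer hash (tag): sum = 58+92+92+92+92+2+134 = 562 → 02 32.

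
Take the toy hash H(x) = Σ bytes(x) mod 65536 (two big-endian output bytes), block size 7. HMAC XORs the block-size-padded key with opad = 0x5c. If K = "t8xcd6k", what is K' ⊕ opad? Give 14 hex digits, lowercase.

Key "t8xcd6k" = 74 38 78 63 64 36 6b is exactly B = 7 bytes: K' = 74 38 78 63 64 36 6b.
XOR each byte with 0x5c: 74⊕5c=28, 38⊕5c=64, 78⊕5c=24, 63⊕5c=3f, 64⊕5c=38, 36⊕5c=6a, 6b⊕5c=37.

2864243f386a37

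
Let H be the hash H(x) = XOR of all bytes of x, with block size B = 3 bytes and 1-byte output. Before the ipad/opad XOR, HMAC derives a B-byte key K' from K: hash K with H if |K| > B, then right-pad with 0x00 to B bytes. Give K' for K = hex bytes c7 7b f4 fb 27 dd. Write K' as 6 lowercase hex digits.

490000

|K| = 6 > B = 3, so first hash the key.
H(K): XOR c7⊕7b⊕f4⊕fb⊕27⊕dd = 49.
Zero-pad H(K) = 49 to 3 bytes: K' = 49 00 00.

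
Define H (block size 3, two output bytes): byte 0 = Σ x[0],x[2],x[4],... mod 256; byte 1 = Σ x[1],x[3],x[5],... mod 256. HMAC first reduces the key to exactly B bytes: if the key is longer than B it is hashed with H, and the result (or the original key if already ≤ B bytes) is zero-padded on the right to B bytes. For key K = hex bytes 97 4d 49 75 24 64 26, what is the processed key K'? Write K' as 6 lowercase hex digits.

2a2600

|K| = 7 > B = 3, so first hash the key.
H(K): even-index sum = 298 mod 256 = 42; odd-index sum = 294 mod 256 = 38 → 2a 26.
Zero-pad H(K) = 2a 26 to 3 bytes: K' = 2a 26 00.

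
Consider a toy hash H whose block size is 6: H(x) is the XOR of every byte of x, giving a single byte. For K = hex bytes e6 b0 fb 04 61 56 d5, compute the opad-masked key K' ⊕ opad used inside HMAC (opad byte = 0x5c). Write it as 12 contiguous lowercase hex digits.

Key hex bytes e6 b0 fb 04 61 56 d5 is 7 bytes > B = 6, so hash it first: H(key) = 4b, then zero-pad to 6 bytes: K' = 4b 00 00 00 00 00.
XOR each byte with 0x5c: 4b⊕5c=17, 00⊕5c=5c, 00⊕5c=5c, 00⊕5c=5c, 00⊕5c=5c, 00⊕5c=5c.

175c5c5c5c5c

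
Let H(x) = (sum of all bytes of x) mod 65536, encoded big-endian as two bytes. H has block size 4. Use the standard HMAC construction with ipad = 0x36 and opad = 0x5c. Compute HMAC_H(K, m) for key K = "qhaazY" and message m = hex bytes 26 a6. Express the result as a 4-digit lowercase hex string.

020d

Key "qhaazY" = 71 68 61 61 7a 59 is 6 bytes > B = 4, so hash it first: H(key) = 02 6e, then zero-pad to 4 bytes: K' = 02 6e 00 00.
K' ⊕ ipad = 34 58 36 36.  K' ⊕ opad = 5e 32 5c 5c.
Inner input = (K'⊕ipad) ∥ m = 34 58 36 36 ∥ 26 a6.
Inner hash: sum = 52+88+54+54+38+166 = 452 → 01 c4.
Outer input = (K'⊕opad) ∥ inner = 5e 32 5c 5c ∥ 01 c4.
Outer hash (tag): sum = 94+50+92+92+1+196 = 525 → 02 0d.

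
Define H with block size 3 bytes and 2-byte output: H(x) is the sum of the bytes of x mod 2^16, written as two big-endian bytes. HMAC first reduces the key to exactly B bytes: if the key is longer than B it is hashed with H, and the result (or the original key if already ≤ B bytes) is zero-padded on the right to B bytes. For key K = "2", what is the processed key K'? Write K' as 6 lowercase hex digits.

320000

Key "2" = 32 is 1 byte ≤ B = 3; zero-pad to 3 bytes: K' = 32 00 00.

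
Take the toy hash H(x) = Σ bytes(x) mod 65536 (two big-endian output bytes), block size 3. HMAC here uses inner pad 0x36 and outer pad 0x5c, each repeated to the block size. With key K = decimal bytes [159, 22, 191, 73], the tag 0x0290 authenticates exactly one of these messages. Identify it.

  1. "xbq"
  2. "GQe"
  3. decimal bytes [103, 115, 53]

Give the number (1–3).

Key decimal bytes [159, 22, 191, 73] = 9f 16 bf 49 is 4 bytes > B = 3, so hash it first: H(key) = 01 bd, then zero-pad to 3 bytes: K' = 01 bd 00.
K' ⊕ ipad = 37 8b 36; K' ⊕ opad = 5d e1 5c.
m1: inner = H(37 8b 36 78 62 71) = 02 43; tag = H(5d e1 5c 02 43) = 01df
m2: inner = H(37 8b 36 47 51 65) = 01 f5; tag = H(5d e1 5c 01 f5) = 0290 ← matches
m3: inner = H(37 8b 36 67 73 35) = 02 07; tag = H(5d e1 5c 02 07) = 01a3

2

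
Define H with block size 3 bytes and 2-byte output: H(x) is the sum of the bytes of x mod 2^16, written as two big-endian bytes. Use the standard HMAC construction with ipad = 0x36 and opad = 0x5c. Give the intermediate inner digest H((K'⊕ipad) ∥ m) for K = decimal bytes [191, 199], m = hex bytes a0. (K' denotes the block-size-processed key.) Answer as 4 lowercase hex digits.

0250

Key decimal bytes [191, 199] = bf c7 is 2 bytes ≤ B = 3; zero-pad to 3 bytes: K' = bf c7 00.
K' ⊕ ipad = 89 f1 36.
Inner input = 89 f1 36 ∥ a0.
Inner hash: sum = 137+241+54+160 = 592 → 02 50.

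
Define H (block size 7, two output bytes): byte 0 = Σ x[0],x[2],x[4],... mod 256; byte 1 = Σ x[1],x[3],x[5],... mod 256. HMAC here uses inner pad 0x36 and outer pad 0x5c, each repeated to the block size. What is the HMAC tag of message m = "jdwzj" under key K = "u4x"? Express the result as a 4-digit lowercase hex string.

befb

Key "u4x" = 75 34 78 is 3 bytes ≤ B = 7; zero-pad to 7 bytes: K' = 75 34 78 00 00 00 00.
K' ⊕ ipad = 43 02 4e 36 36 36 36.  K' ⊕ opad = 29 68 24 5c 5c 5c 5c.
Inner input = (K'⊕ipad) ∥ m = 43 02 4e 36 36 36 36 ∥ 6a 64 77 7a 6a.
Inner hash: even-index sum = 475 mod 256 = 219; odd-index sum = 441 mod 256 = 185 → db b9.
Outer input = (K'⊕opad) ∥ inner = 29 68 24 5c 5c 5c 5c ∥ db b9.
Outer hash (tag): even-index sum = 446 mod 256 = 190; odd-index sum = 507 mod 256 = 251 → be fb.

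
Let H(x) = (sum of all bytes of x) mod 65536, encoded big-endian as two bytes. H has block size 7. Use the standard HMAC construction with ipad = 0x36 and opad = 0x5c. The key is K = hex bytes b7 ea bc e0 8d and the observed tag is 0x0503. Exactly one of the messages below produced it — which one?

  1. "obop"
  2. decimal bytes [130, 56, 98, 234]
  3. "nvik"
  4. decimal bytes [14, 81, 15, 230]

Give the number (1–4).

Key hex bytes b7 ea bc e0 8d is 5 bytes ≤ B = 7; zero-pad to 7 bytes: K' = b7 ea bc e0 8d 00 00.
K' ⊕ ipad = 81 dc 8a d6 bb 36 36; K' ⊕ opad = eb b6 e0 bc d1 5c 5c.
m1: inner = H(81 dc 8a d6 bb 36 36 6f 62 6f 70) = 05 94; tag = H(eb b6 e0 bc d1 5c 5c 05 94) = 055f
m2: inner = H(81 dc 8a d6 bb 36 36 82 38 62 ea) = 05 ea; tag = H(eb b6 e0 bc d1 5c 5c 05 ea) = 05b5
m3: inner = H(81 dc 8a d6 bb 36 36 6e 76 69 6b) = 05 9c; tag = H(eb b6 e0 bc d1 5c 5c 05 9c) = 0567
m4: inner = H(81 dc 8a d6 bb 36 36 0e 51 0f e6) = 05 38; tag = H(eb b6 e0 bc d1 5c 5c 05 38) = 0503 ← matches

4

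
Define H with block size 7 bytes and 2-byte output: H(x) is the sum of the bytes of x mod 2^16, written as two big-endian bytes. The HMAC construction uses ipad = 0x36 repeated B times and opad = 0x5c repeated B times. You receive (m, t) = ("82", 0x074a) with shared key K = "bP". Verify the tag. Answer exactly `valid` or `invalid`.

Key "bP" = 62 50 is 2 bytes ≤ B = 7; zero-pad to 7 bytes: K' = 62 50 00 00 00 00 00.
K' ⊕ ipad = 54 66 36 36 36 36 36; K' ⊕ opad = 3e 0c 5c 5c 5c 5c 5c.
Inner hash: sum = 84+102+54+54+54+54+54+56+50 = 562 → 02 32.
Outer hash (recomputed tag): sum = 62+12+92+92+92+92+92+2+50 = 586 → 02 4a.
Recomputed tag = 024a; claimed = 074a → mismatch.

invalid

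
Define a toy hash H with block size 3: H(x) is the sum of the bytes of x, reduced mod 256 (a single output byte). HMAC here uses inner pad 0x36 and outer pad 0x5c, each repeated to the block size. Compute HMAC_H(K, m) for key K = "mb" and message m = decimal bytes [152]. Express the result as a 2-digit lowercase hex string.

48

Key "mb" = 6d 62 is 2 bytes ≤ B = 3; zero-pad to 3 bytes: K' = 6d 62 00.
K' ⊕ ipad = 5b 54 36.  K' ⊕ opad = 31 3e 5c.
Inner input = (K'⊕ipad) ∥ m = 5b 54 36 ∥ 98.
Inner hash: sum = 91+84+54+152 = 381; mod 256 = 125 → 7d.
Outer input = (K'⊕opad) ∥ inner = 31 3e 5c ∥ 7d.
Outer hash (tag): sum = 49+62+92+125 = 328; mod 256 = 72 → 48.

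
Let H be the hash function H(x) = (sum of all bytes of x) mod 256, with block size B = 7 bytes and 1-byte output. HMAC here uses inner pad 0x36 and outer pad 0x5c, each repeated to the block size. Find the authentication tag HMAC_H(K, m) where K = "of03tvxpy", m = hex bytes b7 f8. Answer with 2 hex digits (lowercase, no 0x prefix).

af

Key "of03tvxpy" = 6f 66 30 33 74 76 78 70 79 is 9 bytes > B = 7, so hash it first: H(key) = 83, then zero-pad to 7 bytes: K' = 83 00 00 00 00 00 00.
K' ⊕ ipad = b5 36 36 36 36 36 36.  K' ⊕ opad = df 5c 5c 5c 5c 5c 5c.
Inner input = (K'⊕ipad) ∥ m = b5 36 36 36 36 36 36 ∥ b7 f8.
Inner hash: sum = 181+54+54+54+54+54+54+183+248 = 936; mod 256 = 168 → a8.
Outer input = (K'⊕opad) ∥ inner = df 5c 5c 5c 5c 5c 5c ∥ a8.
Outer hash (tag): sum = 223+92+92+92+92+92+92+168 = 943; mod 256 = 175 → af.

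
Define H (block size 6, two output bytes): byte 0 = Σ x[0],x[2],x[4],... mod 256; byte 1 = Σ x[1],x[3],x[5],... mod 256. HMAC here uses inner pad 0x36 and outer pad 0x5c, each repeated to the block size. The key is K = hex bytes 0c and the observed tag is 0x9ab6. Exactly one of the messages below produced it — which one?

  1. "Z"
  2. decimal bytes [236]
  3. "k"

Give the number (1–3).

Key hex bytes 0c is 1 byte ≤ B = 6; zero-pad to 6 bytes: K' = 0c 00 00 00 00 00.
K' ⊕ ipad = 3a 36 36 36 36 36; K' ⊕ opad = 50 5c 5c 5c 5c 5c.
m1: inner = H(3a 36 36 36 36 36 5a) = 00 a2; tag = H(50 5c 5c 5c 5c 5c 00 a2) = 08b6
m2: inner = H(3a 36 36 36 36 36 ec) = 92 a2; tag = H(50 5c 5c 5c 5c 5c 92 a2) = 9ab6 ← matches
m3: inner = H(3a 36 36 36 36 36 6b) = 11 a2; tag = H(50 5c 5c 5c 5c 5c 11 a2) = 19b6

2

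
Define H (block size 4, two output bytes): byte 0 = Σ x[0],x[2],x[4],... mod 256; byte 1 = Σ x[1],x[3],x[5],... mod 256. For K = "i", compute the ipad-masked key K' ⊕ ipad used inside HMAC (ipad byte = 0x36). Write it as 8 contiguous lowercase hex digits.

Key "i" = 69 is 1 byte ≤ B = 4; zero-pad to 4 bytes: K' = 69 00 00 00.
XOR each byte with 0x36: 69⊕36=5f, 00⊕36=36, 00⊕36=36, 00⊕36=36.

5f363636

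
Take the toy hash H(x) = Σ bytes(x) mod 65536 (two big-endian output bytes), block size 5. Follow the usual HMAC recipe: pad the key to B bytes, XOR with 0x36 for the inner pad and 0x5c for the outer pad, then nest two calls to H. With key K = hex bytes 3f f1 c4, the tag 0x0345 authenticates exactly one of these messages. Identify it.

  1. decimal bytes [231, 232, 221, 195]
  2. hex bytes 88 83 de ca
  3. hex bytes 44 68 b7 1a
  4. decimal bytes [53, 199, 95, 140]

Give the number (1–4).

Key hex bytes 3f f1 c4 is 3 bytes ≤ B = 5; zero-pad to 5 bytes: K' = 3f f1 c4 00 00.
K' ⊕ ipad = 09 c7 f2 36 36; K' ⊕ opad = 63 ad 98 5c 5c.
m1: inner = H(09 c7 f2 36 36 e7 e8 dd c3) = 05 9d; tag = H(63 ad 98 5c 5c 05 9d) = 0302
m2: inner = H(09 c7 f2 36 36 88 83 de ca) = 04 e1; tag = H(63 ad 98 5c 5c 04 e1) = 0345 ← matches
m3: inner = H(09 c7 f2 36 36 44 68 b7 1a) = 03 ab; tag = H(63 ad 98 5c 5c 03 ab) = 030e
m4: inner = H(09 c7 f2 36 36 35 c7 5f 8c) = 04 15; tag = H(63 ad 98 5c 5c 04 15) = 0279

2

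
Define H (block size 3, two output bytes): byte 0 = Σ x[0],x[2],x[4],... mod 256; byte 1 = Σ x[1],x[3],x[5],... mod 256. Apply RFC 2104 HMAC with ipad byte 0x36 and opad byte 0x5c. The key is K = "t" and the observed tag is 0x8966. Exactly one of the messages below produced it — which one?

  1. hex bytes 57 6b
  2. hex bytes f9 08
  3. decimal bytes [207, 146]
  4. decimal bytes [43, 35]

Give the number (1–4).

Key "t" = 74 is 1 byte ≤ B = 3; zero-pad to 3 bytes: K' = 74 00 00.
K' ⊕ ipad = 42 36 36; K' ⊕ opad = 28 5c 5c.
m1: inner = H(42 36 36 57 6b) = e3 8d; tag = H(28 5c 5c e3 8d) = 113f
m2: inner = H(42 36 36 f9 08) = 80 2f; tag = H(28 5c 5c 80 2f) = b3dc
m3: inner = H(42 36 36 cf 92) = 0a 05; tag = H(28 5c 5c 0a 05) = 8966 ← matches
m4: inner = H(42 36 36 2b 23) = 9b 61; tag = H(28 5c 5c 9b 61) = e5f7

3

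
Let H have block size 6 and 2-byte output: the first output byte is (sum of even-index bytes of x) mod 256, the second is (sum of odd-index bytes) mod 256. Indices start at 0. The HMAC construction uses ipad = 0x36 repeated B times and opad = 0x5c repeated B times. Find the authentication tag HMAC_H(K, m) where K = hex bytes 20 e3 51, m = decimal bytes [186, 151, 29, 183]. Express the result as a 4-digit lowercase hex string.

Key hex bytes 20 e3 51 is 3 bytes ≤ B = 6; zero-pad to 6 bytes: K' = 20 e3 51 00 00 00.
K' ⊕ ipad = 16 d5 67 36 36 36.  K' ⊕ opad = 7c bf 0d 5c 5c 5c.
Inner input = (K'⊕ipad) ∥ m = 16 d5 67 36 36 36 ∥ ba 97 1d b7.
Inner hash: even-index sum = 394 mod 256 = 138; odd-index sum = 655 mod 256 = 143 → 8a 8f.
Outer input = (K'⊕opad) ∥ inner = 7c bf 0d 5c 5c 5c ∥ 8a 8f.
Outer hash (tag): even-index sum = 367 mod 256 = 111; odd-index sum = 518 mod 256 = 6 → 6f 06.

6f06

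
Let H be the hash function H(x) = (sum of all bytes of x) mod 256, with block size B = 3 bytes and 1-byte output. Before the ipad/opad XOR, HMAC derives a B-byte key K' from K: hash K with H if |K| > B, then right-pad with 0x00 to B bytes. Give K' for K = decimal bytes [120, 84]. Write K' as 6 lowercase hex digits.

785400

Key decimal bytes [120, 84] = 78 54 is 2 bytes ≤ B = 3; zero-pad to 3 bytes: K' = 78 54 00.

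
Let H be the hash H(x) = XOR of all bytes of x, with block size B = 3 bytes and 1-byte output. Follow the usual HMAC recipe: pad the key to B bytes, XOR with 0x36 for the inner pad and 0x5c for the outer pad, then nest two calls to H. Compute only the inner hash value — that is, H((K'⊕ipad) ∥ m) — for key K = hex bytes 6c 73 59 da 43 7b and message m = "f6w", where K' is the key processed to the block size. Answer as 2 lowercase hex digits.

b5

Key hex bytes 6c 73 59 da 43 7b is 6 bytes > B = 3, so hash it first: H(key) = a4, then zero-pad to 3 bytes: K' = a4 00 00.
K' ⊕ ipad = 92 36 36.
Inner input = 92 36 36 ∥ 66 36 77.
Inner hash: XOR 92⊕36⊕36⊕66⊕36⊕77 = b5.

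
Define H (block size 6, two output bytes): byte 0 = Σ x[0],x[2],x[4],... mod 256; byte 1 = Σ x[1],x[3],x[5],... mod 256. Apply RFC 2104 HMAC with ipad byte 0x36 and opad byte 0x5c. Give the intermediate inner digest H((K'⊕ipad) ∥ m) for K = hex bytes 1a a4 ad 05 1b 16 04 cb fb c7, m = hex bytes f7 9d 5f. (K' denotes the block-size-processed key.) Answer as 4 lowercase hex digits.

9970

Key hex bytes 1a a4 ad 05 1b 16 04 cb fb c7 is 10 bytes > B = 6, so hash it first: H(key) = e1 51, then zero-pad to 6 bytes: K' = e1 51 00 00 00 00.
K' ⊕ ipad = d7 67 36 36 36 36.
Inner input = d7 67 36 36 36 36 ∥ f7 9d 5f.
Inner hash: even-index sum = 665 mod 256 = 153; odd-index sum = 368 mod 256 = 112 → 99 70.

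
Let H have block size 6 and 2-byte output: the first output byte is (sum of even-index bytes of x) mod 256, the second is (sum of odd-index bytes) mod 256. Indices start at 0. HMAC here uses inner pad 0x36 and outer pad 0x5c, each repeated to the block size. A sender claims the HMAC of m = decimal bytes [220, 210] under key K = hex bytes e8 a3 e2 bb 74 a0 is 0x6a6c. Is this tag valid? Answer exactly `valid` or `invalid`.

Key hex bytes e8 a3 e2 bb 74 a0 is exactly B = 6 bytes: K' = e8 a3 e2 bb 74 a0.
K' ⊕ ipad = de 95 d4 8d 42 96; K' ⊕ opad = b4 ff be e7 28 fc.
Inner hash: even-index sum = 720 mod 256 = 208; odd-index sum = 650 mod 256 = 138 → d0 8a.
Outer hash (recomputed tag): even-index sum = 618 mod 256 = 106; odd-index sum = 876 mod 256 = 108 → 6a 6c.
Recomputed tag = 6a6c; claimed = 6a6c → match.

valid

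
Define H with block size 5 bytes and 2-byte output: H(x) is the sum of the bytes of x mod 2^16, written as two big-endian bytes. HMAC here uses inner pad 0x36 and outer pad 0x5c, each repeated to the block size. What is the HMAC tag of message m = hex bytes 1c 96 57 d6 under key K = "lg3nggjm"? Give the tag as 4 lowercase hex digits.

029f

Key "lg3nggjm" = 6c 67 33 6e 67 67 6a 6d is 8 bytes > B = 5, so hash it first: H(key) = 03 19, then zero-pad to 5 bytes: K' = 03 19 00 00 00.
K' ⊕ ipad = 35 2f 36 36 36.  K' ⊕ opad = 5f 45 5c 5c 5c.
Inner input = (K'⊕ipad) ∥ m = 35 2f 36 36 36 ∥ 1c 96 57 d6.
Inner hash: sum = 53+47+54+54+54+28+150+87+214 = 741 → 02 e5.
Outer input = (K'⊕opad) ∥ inner = 5f 45 5c 5c 5c ∥ 02 e5.
Outer hash (tag): sum = 95+69+92+92+92+2+229 = 671 → 02 9f.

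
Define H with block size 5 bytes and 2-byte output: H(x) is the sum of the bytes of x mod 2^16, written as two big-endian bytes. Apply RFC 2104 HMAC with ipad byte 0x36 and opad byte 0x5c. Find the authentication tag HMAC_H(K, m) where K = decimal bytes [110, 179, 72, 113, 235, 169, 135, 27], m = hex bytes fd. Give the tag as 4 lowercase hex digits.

Key decimal bytes [110, 179, 72, 113, 235, 169, 135, 27] = 6e b3 48 71 eb a9 87 1b is 8 bytes > B = 5, so hash it first: H(key) = 04 10, then zero-pad to 5 bytes: K' = 04 10 00 00 00.
K' ⊕ ipad = 32 26 36 36 36.  K' ⊕ opad = 58 4c 5c 5c 5c.
Inner input = (K'⊕ipad) ∥ m = 32 26 36 36 36 ∥ fd.
Inner hash: sum = 50+38+54+54+54+253 = 503 → 01 f7.
Outer input = (K'⊕opad) ∥ inner = 58 4c 5c 5c 5c ∥ 01 f7.
Outer hash (tag): sum = 88+76+92+92+92+1+247 = 688 → 02 b0.

02b0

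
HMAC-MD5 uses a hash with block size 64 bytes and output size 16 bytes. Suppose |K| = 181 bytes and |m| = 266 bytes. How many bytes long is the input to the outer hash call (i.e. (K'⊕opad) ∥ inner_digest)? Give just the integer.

80

Key is 181 > 64 bytes, so it is hashed to 16 bytes then zero-padded to 64: |K'| = 64.
Outer input = (K'⊕opad) ∥ H(inner) → 64 + 16 = 80 bytes.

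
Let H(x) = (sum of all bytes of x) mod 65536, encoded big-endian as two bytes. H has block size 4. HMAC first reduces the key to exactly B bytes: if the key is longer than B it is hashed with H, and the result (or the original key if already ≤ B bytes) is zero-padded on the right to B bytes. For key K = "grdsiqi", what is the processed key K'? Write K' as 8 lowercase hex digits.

|K| = 7 > B = 4, so first hash the key.
H(K): sum = 103+114+100+115+105+113+105 = 755 → 02 f3.
Zero-pad H(K) = 02 f3 to 4 bytes: K' = 02 f3 00 00.

02f30000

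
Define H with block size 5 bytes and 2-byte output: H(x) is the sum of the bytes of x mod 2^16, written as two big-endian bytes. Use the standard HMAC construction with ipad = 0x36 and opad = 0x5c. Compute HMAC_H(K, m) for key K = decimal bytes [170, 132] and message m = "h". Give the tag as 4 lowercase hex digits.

Key decimal bytes [170, 132] = aa 84 is 2 bytes ≤ B = 5; zero-pad to 5 bytes: K' = aa 84 00 00 00.
K' ⊕ ipad = 9c b2 36 36 36.  K' ⊕ opad = f6 d8 5c 5c 5c.
Inner input = (K'⊕ipad) ∥ m = 9c b2 36 36 36 ∥ 68.
Inner hash: sum = 156+178+54+54+54+104 = 600 → 02 58.
Outer input = (K'⊕opad) ∥ inner = f6 d8 5c 5c 5c ∥ 02 58.
Outer hash (tag): sum = 246+216+92+92+92+2+88 = 828 → 03 3c.

033c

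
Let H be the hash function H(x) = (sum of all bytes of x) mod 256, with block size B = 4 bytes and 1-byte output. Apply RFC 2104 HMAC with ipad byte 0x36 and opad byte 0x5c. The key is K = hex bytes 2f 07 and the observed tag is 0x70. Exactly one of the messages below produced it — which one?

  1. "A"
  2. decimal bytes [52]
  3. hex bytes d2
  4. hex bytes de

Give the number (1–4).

Key hex bytes 2f 07 is 2 bytes ≤ B = 4; zero-pad to 4 bytes: K' = 2f 07 00 00.
K' ⊕ ipad = 19 31 36 36; K' ⊕ opad = 73 5b 5c 5c.
m1: inner = H(19 31 36 36 41) = f7; tag = H(73 5b 5c 5c f7) = 7d
m2: inner = H(19 31 36 36 34) = ea; tag = H(73 5b 5c 5c ea) = 70 ← matches
m3: inner = H(19 31 36 36 d2) = 88; tag = H(73 5b 5c 5c 88) = 0e
m4: inner = H(19 31 36 36 de) = 94; tag = H(73 5b 5c 5c 94) = 1a

2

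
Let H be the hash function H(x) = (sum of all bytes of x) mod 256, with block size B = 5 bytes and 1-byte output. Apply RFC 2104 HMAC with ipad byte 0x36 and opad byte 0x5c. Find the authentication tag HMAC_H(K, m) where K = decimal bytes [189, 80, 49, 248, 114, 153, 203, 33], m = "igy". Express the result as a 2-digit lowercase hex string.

Key decimal bytes [189, 80, 49, 248, 114, 153, 203, 33] = bd 50 31 f8 72 99 cb 21 is 8 bytes > B = 5, so hash it first: H(key) = 2d, then zero-pad to 5 bytes: K' = 2d 00 00 00 00.
K' ⊕ ipad = 1b 36 36 36 36.  K' ⊕ opad = 71 5c 5c 5c 5c.
Inner input = (K'⊕ipad) ∥ m = 1b 36 36 36 36 ∥ 69 67 79.
Inner hash: sum = 27+54+54+54+54+105+103+121 = 572; mod 256 = 60 → 3c.
Outer input = (K'⊕opad) ∥ inner = 71 5c 5c 5c 5c ∥ 3c.
Outer hash (tag): sum = 113+92+92+92+92+60 = 541; mod 256 = 29 → 1d.

1d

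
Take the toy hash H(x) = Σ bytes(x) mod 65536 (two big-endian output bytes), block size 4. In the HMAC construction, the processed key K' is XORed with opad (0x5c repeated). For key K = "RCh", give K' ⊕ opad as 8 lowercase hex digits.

0e1f345c

Key "RCh" = 52 43 68 is 3 bytes ≤ B = 4; zero-pad to 4 bytes: K' = 52 43 68 00.
XOR each byte with 0x5c: 52⊕5c=0e, 43⊕5c=1f, 68⊕5c=34, 00⊕5c=5c.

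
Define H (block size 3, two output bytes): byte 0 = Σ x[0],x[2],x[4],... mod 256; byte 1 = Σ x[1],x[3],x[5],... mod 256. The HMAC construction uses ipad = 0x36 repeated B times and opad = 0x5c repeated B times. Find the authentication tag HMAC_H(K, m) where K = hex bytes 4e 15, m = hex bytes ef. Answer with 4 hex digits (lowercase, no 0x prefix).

80f7

Key hex bytes 4e 15 is 2 bytes ≤ B = 3; zero-pad to 3 bytes: K' = 4e 15 00.
K' ⊕ ipad = 78 23 36.  K' ⊕ opad = 12 49 5c.
Inner input = (K'⊕ipad) ∥ m = 78 23 36 ∥ ef.
Inner hash: even-index sum = 174 mod 256 = 174; odd-index sum = 274 mod 256 = 18 → ae 12.
Outer input = (K'⊕opad) ∥ inner = 12 49 5c ∥ ae 12.
Outer hash (tag): even-index sum = 128 mod 256 = 128; odd-index sum = 247 mod 256 = 247 → 80 f7.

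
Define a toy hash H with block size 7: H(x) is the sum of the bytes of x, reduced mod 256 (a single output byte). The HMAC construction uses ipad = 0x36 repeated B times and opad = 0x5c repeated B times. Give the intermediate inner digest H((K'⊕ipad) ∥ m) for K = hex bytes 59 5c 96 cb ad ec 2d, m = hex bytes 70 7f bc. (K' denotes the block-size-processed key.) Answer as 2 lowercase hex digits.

Key hex bytes 59 5c 96 cb ad ec 2d is exactly B = 7 bytes: K' = 59 5c 96 cb ad ec 2d.
K' ⊕ ipad = 6f 6a a0 fd 9b da 1b.
Inner input = 6f 6a a0 fd 9b da 1b ∥ 70 7f bc.
Inner hash: sum = 111+106+160+253+155+218+27+112+127+188 = 1457; mod 256 = 177 → b1.

b1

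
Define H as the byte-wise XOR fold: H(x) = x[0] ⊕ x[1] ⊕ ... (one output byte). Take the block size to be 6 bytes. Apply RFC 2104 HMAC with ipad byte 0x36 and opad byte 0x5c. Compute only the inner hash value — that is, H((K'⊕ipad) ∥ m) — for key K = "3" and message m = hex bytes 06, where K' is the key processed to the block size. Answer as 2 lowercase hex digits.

Key "3" = 33 is 1 byte ≤ B = 6; zero-pad to 6 bytes: K' = 33 00 00 00 00 00.
K' ⊕ ipad = 05 36 36 36 36 36.
Inner input = 05 36 36 36 36 36 ∥ 06.
Inner hash: XOR 05⊕36⊕36⊕36⊕36⊕36⊕06 = 35.

35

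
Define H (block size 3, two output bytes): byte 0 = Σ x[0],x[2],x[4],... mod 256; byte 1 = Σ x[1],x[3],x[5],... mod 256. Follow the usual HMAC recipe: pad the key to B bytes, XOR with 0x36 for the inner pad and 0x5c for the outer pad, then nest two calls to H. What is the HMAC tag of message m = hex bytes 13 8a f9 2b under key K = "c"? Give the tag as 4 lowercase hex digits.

dd9c

Key "c" = 63 is 1 byte ≤ B = 3; zero-pad to 3 bytes: K' = 63 00 00.
K' ⊕ ipad = 55 36 36.  K' ⊕ opad = 3f 5c 5c.
Inner input = (K'⊕ipad) ∥ m = 55 36 36 ∥ 13 8a f9 2b.
Inner hash: even-index sum = 320 mod 256 = 64; odd-index sum = 322 mod 256 = 66 → 40 42.
Outer input = (K'⊕opad) ∥ inner = 3f 5c 5c ∥ 40 42.
Outer hash (tag): even-index sum = 221 mod 256 = 221; odd-index sum = 156 mod 256 = 156 → dd 9c.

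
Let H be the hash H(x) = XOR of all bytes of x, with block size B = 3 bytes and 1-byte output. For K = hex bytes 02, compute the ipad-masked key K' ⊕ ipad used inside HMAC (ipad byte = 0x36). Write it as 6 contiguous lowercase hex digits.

Key hex bytes 02 is 1 byte ≤ B = 3; zero-pad to 3 bytes: K' = 02 00 00.
XOR each byte with 0x36: 02⊕36=34, 00⊕36=36, 00⊕36=36.

343636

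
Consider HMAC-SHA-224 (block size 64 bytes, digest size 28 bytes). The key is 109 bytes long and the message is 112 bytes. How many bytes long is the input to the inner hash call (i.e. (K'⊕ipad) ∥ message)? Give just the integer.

176

Key is 109 > 64 bytes, so it is hashed to 28 bytes then zero-padded to 64: |K'| = 64.
Inner input = (K'⊕ipad) ∥ m → 64 + 112 = 176 bytes.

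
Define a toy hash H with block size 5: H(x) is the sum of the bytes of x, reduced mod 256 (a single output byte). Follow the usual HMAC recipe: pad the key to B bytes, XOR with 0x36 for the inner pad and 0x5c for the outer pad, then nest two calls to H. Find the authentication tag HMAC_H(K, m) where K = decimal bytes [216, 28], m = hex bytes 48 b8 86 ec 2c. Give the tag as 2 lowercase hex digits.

30

Key decimal bytes [216, 28] = d8 1c is 2 bytes ≤ B = 5; zero-pad to 5 bytes: K' = d8 1c 00 00 00.
K' ⊕ ipad = ee 2a 36 36 36.  K' ⊕ opad = 84 40 5c 5c 5c.
Inner input = (K'⊕ipad) ∥ m = ee 2a 36 36 36 ∥ 48 b8 86 ec 2c.
Inner hash: sum = 238+42+54+54+54+72+184+134+236+44 = 1112; mod 256 = 88 → 58.
Outer input = (K'⊕opad) ∥ inner = 84 40 5c 5c 5c ∥ 58.
Outer hash (tag): sum = 132+64+92+92+92+88 = 560; mod 256 = 48 → 30.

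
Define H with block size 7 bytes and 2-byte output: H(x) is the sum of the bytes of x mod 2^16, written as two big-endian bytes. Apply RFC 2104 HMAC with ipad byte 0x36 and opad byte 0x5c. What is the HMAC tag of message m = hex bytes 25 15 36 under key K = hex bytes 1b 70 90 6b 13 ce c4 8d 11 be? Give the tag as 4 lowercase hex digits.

0362

Key hex bytes 1b 70 90 6b 13 ce c4 8d 11 be is 10 bytes > B = 7, so hash it first: H(key) = 04 87, then zero-pad to 7 bytes: K' = 04 87 00 00 00 00 00.
K' ⊕ ipad = 32 b1 36 36 36 36 36.  K' ⊕ opad = 58 db 5c 5c 5c 5c 5c.
Inner input = (K'⊕ipad) ∥ m = 32 b1 36 36 36 36 36 ∥ 25 15 36.
Inner hash: sum = 50+177+54+54+54+54+54+37+21+54 = 609 → 02 61.
Outer input = (K'⊕opad) ∥ inner = 58 db 5c 5c 5c 5c 5c ∥ 02 61.
Outer hash (tag): sum = 88+219+92+92+92+92+92+2+97 = 866 → 03 62.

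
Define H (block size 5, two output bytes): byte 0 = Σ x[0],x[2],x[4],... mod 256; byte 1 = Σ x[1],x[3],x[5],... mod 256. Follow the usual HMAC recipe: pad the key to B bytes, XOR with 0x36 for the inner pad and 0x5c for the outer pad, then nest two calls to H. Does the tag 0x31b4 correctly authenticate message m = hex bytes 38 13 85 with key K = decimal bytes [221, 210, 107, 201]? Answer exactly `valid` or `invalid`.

invalid

Key decimal bytes [221, 210, 107, 201] = dd d2 6b c9 is 4 bytes ≤ B = 5; zero-pad to 5 bytes: K' = dd d2 6b c9 00.
K' ⊕ ipad = eb e4 5d ff 36; K' ⊕ opad = 81 8e 37 95 5c.
Inner hash: even-index sum = 401 mod 256 = 145; odd-index sum = 672 mod 256 = 160 → 91 a0.
Outer hash (recomputed tag): even-index sum = 436 mod 256 = 180; odd-index sum = 436 mod 256 = 180 → b4 b4.
Recomputed tag = b4b4; claimed = 31b4 → mismatch.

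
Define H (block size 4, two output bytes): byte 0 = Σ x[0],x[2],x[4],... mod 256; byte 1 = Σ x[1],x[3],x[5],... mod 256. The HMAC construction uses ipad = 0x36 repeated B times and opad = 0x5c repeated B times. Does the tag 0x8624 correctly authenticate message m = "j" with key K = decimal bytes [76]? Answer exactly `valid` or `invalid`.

valid

Key decimal bytes [76] = 4c is 1 byte ≤ B = 4; zero-pad to 4 bytes: K' = 4c 00 00 00.
K' ⊕ ipad = 7a 36 36 36; K' ⊕ opad = 10 5c 5c 5c.
Inner hash: even-index sum = 282 mod 256 = 26; odd-index sum = 108 mod 256 = 108 → 1a 6c.
Outer hash (recomputed tag): even-index sum = 134 mod 256 = 134; odd-index sum = 292 mod 256 = 36 → 86 24.
Recomputed tag = 8624; claimed = 8624 → match.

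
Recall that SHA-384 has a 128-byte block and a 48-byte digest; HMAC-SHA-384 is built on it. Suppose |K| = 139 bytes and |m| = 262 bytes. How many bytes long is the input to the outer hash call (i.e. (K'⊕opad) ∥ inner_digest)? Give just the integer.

176

Key is 139 > 128 bytes, so it is hashed to 48 bytes then zero-padded to 128: |K'| = 128.
Outer input = (K'⊕opad) ∥ H(inner) → 128 + 48 = 176 bytes.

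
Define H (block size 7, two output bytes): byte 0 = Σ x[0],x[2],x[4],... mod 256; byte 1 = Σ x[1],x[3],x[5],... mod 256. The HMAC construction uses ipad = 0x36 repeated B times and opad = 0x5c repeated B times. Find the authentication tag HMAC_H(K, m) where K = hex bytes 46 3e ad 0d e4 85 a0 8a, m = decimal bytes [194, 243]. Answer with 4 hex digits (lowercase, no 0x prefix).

Key hex bytes 46 3e ad 0d e4 85 a0 8a is 8 bytes > B = 7, so hash it first: H(key) = 77 5a, then zero-pad to 7 bytes: K' = 77 5a 00 00 00 00 00.
K' ⊕ ipad = 41 6c 36 36 36 36 36.  K' ⊕ opad = 2b 06 5c 5c 5c 5c 5c.
Inner input = (K'⊕ipad) ∥ m = 41 6c 36 36 36 36 36 ∥ c2 f3.
Inner hash: even-index sum = 470 mod 256 = 214; odd-index sum = 410 mod 256 = 154 → d6 9a.
Outer input = (K'⊕opad) ∥ inner = 2b 06 5c 5c 5c 5c 5c ∥ d6 9a.
Outer hash (tag): even-index sum = 473 mod 256 = 217; odd-index sum = 404 mod 256 = 148 → d9 94.

d994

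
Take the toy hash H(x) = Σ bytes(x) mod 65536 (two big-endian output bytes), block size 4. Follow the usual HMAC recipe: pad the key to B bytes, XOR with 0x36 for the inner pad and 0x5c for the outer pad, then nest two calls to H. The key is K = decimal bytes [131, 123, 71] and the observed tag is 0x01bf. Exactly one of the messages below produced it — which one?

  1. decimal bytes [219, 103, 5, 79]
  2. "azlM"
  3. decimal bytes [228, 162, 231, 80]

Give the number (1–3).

Key decimal bytes [131, 123, 71] = 83 7b 47 is 3 bytes ≤ B = 4; zero-pad to 4 bytes: K' = 83 7b 47 00.
K' ⊕ ipad = b5 4d 71 36; K' ⊕ opad = df 27 1b 5c.
m1: inner = H(b5 4d 71 36 db 67 05 4f) = 03 3f; tag = H(df 27 1b 5c 03 3f) = 01bf ← matches
m2: inner = H(b5 4d 71 36 61 7a 6c 4d) = 03 3d; tag = H(df 27 1b 5c 03 3d) = 01bd
m3: inner = H(b5 4d 71 36 e4 a2 e7 50) = 04 66; tag = H(df 27 1b 5c 04 66) = 01e7

1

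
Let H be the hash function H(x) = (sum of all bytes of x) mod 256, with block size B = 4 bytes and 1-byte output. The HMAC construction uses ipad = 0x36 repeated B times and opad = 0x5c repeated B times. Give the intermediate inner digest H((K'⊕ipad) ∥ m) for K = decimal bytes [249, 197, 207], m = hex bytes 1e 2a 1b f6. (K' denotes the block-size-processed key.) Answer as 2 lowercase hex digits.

4a

Key decimal bytes [249, 197, 207] = f9 c5 cf is 3 bytes ≤ B = 4; zero-pad to 4 bytes: K' = f9 c5 cf 00.
K' ⊕ ipad = cf f3 f9 36.
Inner input = cf f3 f9 36 ∥ 1e 2a 1b f6.
Inner hash: sum = 207+243+249+54+30+42+27+246 = 1098; mod 256 = 74 → 4a.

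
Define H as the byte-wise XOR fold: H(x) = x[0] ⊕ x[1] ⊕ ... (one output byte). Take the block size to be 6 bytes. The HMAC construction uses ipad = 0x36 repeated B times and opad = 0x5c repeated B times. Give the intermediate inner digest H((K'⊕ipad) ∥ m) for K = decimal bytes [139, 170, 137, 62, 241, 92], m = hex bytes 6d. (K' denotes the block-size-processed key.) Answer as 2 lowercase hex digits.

Key decimal bytes [139, 170, 137, 62, 241, 92] = 8b aa 89 3e f1 5c is exactly B = 6 bytes: K' = 8b aa 89 3e f1 5c.
K' ⊕ ipad = bd 9c bf 08 c7 6a.
Inner input = bd 9c bf 08 c7 6a ∥ 6d.
Inner hash: XOR bd⊕9c⊕bf⊕08⊕c7⊕6a⊕6d = 56.

56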